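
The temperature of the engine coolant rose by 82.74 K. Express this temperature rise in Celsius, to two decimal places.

Kelvin and Celsius degrees are the same size, so the interval is unchanged: 82.74.

82.74°C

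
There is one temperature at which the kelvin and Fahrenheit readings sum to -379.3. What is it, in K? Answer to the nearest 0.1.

28.7 K

Let K be the kelvin reading. The Fahrenheit reading is F = 1.8·K - 459.67.
Require K + F = -379.3: (2.8)·K - 459.67 = -379.3.
K = (-379.3 + 459.67) / (2.8) = 28.7.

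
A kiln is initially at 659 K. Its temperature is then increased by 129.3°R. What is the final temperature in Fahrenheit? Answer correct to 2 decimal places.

Initial temperature in Celsius: 659 - 273.15 = 385.8500°C.
The 129.3°R change is an interval, so only the factor 5/9 applies: +129.3 × 5/9 = +71.8333°C.
Final Celsius temperature: 385.8500 + 71.8333 = 457.6833°C.
In Fahrenheit: 457.6833 × 1.8 + 32 = 855.83°F.

855.83°F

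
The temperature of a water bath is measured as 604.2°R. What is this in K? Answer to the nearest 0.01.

In Celsius: (604.2 - 491.67) × 5/9 = 62.5167°C.
In kelvin: 62.5167 + 273.15 = 335.67 K.

335.67 K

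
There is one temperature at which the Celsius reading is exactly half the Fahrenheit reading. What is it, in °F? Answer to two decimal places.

320.00°F

Let F be the Fahrenheit reading. The Celsius reading is C = 5/9·F - 17.7778.
Require C = 0.5·F: 5/9·F - 17.7778 = 0.5·F.
(1/18)·F = 17.7778  ⇒  F = 320.00.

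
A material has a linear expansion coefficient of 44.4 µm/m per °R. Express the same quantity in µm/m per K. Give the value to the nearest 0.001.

79.920 µm/m per K

The quantity depends on a temperature interval, so only the ratio of degree sizes applies; the offset between the scales is irrelevant.
A change of 1 K is a change of 1.8°R, so per K the value is 44.4 × 1.8 = 79.920.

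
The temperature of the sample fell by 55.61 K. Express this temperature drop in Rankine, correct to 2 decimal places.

An interval of 1 K corresponds to 1.8°R.
55.61 × 1.8 = 100.10.

100.10°R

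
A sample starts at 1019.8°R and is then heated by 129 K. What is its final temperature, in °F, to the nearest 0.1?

792.3°F

Initial temperature in Celsius: (1019.8 - 491.67) × 5/9 = 293.4056°C.
The 129 K change is an interval; Kelvin and Celsius degrees are the same size, so ΔC = +129°C.
Final Celsius temperature: 293.4056 + 129.0000 = 422.4056°C.
In Fahrenheit: 422.4056 × 1.8 + 32 = 792.3°F.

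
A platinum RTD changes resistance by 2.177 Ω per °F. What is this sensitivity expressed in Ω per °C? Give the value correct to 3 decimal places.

Since only a temperature interval is involved, the additive offset between the scales drops out.
A change of 1°C is a change of 1.8°F, so per °C the value is 2.177 × 1.8 = 3.919.

3.919 Ω per °C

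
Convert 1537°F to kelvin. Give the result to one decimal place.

1109.3 K

In Celsius: (1537 - 32) × 5/9 = 836.1111°C.
In kelvin: 836.1111 + 273.15 = 1109.3 K.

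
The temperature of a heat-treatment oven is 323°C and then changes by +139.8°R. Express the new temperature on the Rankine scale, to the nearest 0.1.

The 139.8°R change is an interval, so only the factor 5/9 applies: +139.8 × 5/9 = +77.6667°C.
Final Celsius temperature: 323.0000 + 77.6667 = 400.6667°C.
In Rankine: 400.6667 × 1.8 + 491.67 = 1212.9°R.

1212.9°R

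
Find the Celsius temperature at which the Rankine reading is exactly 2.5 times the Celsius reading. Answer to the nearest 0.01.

Let C be the Celsius reading. The Rankine reading is R = 1.8·C + 491.67.
Require R = 2.5·C: 1.8·C + 491.67 = 2.5·C.
(-0.7)·C = -491.67  ⇒  C = 702.39.

702.39°C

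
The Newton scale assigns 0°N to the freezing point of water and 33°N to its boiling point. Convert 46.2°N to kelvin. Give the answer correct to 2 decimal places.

Linear interpolation between the fixed points: C = (46.2 - 0) × 100 / (33 - 0) = 140.0000°C.
Then 140.0000 + 273.15 = 413.15 K.

413.15 K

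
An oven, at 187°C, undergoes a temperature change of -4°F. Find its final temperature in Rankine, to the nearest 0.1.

824.3°R

The 4°F change is an interval, so only the factor 5/9 applies: -4 × 5/9 = -2.2222°C.
Final Celsius temperature: 187.0000 - 2.2222 = 184.7778°C.
In Rankine: 184.7778 × 1.8 + 491.67 = 824.3°R.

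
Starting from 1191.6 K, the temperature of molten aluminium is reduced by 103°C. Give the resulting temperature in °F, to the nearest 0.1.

Initial temperature in Celsius: 1191.6 - 273.15 = 918.4500°C.
Final Celsius temperature: 918.4500 - 103.0000 = 815.4500°C.
In Fahrenheit: 815.4500 × 1.8 + 32 = 1499.8°F.

1499.8°F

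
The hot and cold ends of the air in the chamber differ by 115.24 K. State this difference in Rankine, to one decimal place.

207.4°R

An interval of 1 K corresponds to 1.8°R.
115.24 × 1.8 = 207.4.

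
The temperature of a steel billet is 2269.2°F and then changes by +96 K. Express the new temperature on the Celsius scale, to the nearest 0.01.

1338.89°C

Initial temperature in Celsius: (2269.2 - 32) × 5/9 = 1242.8889°C.
The 96 K change is an interval; Kelvin and Celsius degrees are the same size, so ΔC = +96°C.
Final Celsius temperature: 1242.8889 + 96.0000 = 1338.8889°C.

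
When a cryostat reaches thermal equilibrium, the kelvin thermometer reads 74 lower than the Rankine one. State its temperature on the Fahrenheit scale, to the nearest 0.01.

-293.17°F

Let x be the Rankine reading; then the kelvin reading is 5/9·x.
(5/9·x) - x = -74  ⇒  (-4/9)·x = -74  ⇒  x = 166.5000°R.
In Celsius: (166.5 - 491.67) × 5/9 = -180.6500°C.
In Fahrenheit: -180.6500 × 1.8 + 32 = -293.17°F.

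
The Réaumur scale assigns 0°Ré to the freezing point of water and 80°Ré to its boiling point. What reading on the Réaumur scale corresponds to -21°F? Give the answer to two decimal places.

First in Celsius: (-21 - 32) × 5/9 = -29.4444°C.
Linearly onto the Réaumur scale: 0 + (-29.4444 / 100) × (80 - 0) = -23.56°Ré.

-23.56°Ré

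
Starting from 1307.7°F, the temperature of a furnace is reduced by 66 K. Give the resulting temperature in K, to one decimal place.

Initial temperature in Celsius: (1307.7 - 32) × 5/9 = 708.7222°C.
The 66 K change is an interval; Kelvin and Celsius degrees are the same size, so ΔC = -66°C.
Final Celsius temperature: 708.7222 - 66.0000 = 642.7222°C.
In kelvin: 642.7222 + 273.15 = 915.9 K.

915.9 K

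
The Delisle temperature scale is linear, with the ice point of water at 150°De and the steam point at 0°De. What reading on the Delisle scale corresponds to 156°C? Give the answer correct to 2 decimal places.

Linearly onto the Delisle scale: 150 + (156.0000 / 100) × (0 - 150) = -84.00°De.

-84.00°De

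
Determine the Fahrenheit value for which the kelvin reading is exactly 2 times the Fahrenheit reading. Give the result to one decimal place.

176.8°F

Let F be the Fahrenheit reading. The kelvin reading is K = 5/9·F + 255.372.
Require K = 2·F: 5/9·F + 255.372 = 2·F.
(-13/9)·F = -255.372  ⇒  F = 176.8.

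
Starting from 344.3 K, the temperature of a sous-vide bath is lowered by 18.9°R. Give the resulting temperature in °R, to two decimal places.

600.84°R

Initial temperature in Celsius: 344.3 - 273.15 = 71.1500°C.
The 18.9°R change is an interval, so only the factor 5/9 applies: -18.9 × 5/9 = -10.5000°C.
Final Celsius temperature: 71.1500 - 10.5000 = 60.6500°C.
In Rankine: 60.6500 × 1.8 + 491.67 = 600.84°R.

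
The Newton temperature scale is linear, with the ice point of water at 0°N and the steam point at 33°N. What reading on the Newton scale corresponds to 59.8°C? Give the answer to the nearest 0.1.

19.7°N

Linearly onto the Newton scale: 0 + (59.8000 / 100) × (33 - 0) = 19.7°N.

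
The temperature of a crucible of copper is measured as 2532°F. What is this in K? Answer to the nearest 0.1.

In Celsius: (2532 - 32) × 5/9 = 1388.8889°C.
In kelvin: 1388.8889 + 273.15 = 1662.0 K.

1662.0 K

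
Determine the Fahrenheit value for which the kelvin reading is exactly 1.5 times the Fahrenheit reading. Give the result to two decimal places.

270.39°F

Let F be the Fahrenheit reading. The kelvin reading is K = 5/9·F + 255.372.
Require K = 1.5·F: 5/9·F + 255.372 = 1.5·F.
(-17/18)·F = -255.372  ⇒  F = 270.39.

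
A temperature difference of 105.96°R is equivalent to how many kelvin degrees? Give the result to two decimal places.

An interval of 1°R corresponds to 5/9 K.
105.96 × 5/9 = 58.87.

58.87 K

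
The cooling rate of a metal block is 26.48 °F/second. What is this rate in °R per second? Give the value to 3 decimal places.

Since only a temperature interval is involved, the additive offset between the scales drops out.
A change of 1°F is a change of 1°R, so 26.48 × 1 = 26.480.

26.480 °R/second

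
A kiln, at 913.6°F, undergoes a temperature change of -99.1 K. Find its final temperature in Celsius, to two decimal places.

Initial temperature in Celsius: (913.6 - 32) × 5/9 = 489.7778°C.
The 99.1 K change is an interval; Kelvin and Celsius degrees are the same size, so ΔC = -99.1°C.
Final Celsius temperature: 489.7778 - 99.1000 = 390.6778°C.

390.68°C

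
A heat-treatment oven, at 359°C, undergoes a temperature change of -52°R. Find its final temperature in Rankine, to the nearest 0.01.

The 52°R change is an interval, so only the factor 5/9 applies: -52 × 5/9 = -28.8889°C.
Final Celsius temperature: 359.0000 - 28.8889 = 330.1111°C.
In Rankine: 330.1111 × 1.8 + 491.67 = 1085.87°R.

1085.87°R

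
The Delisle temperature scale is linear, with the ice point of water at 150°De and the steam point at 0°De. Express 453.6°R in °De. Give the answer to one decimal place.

181.7°De

First in Celsius: (453.6 - 491.67) × 5/9 = -21.1500°C.
Linearly onto the Delisle scale: 150 + (-21.1500 / 100) × (0 - 150) = 181.7°De.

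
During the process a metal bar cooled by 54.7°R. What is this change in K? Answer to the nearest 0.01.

For a temperature interval the offset drops out; only the factor 5/9 applies.
54.7 × 5/9 = 30.39.

30.39 K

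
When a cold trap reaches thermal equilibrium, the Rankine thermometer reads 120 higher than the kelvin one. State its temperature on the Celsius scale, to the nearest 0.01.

-123.15°C

Let x be the kelvin reading; then the Rankine reading is 1.8·x.
(1.8·x) - x = 120  ⇒  (0.8)·x = 120  ⇒  x = 150.0000 K.
In Celsius: 150 - 273.15 = -123.15°C.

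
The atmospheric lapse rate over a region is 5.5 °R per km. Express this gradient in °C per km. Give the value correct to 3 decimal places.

3.056 °C/km

Since only a temperature interval is involved, the additive offset between the scales drops out.
A change of 1°R is a change of 5/9°C, so 5.5 × 5/9 = 3.056.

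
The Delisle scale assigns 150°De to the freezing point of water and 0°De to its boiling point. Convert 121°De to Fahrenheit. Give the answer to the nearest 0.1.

Linear interpolation between the fixed points: C = (121 - 150) × 100 / (0 - 150) = 19.3333°C.
Then 19.3333 × 1.8 + 32 = 66.8°F.

66.8°F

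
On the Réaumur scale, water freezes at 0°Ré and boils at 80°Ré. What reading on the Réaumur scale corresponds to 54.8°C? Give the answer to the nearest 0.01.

43.84°Ré

Linearly onto the Réaumur scale: 0 + (54.8000 / 100) × (80 - 0) = 43.84°Ré.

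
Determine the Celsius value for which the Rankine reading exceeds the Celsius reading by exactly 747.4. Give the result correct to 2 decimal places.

Let C be the Celsius reading. The Rankine reading is R = 1.8·C + 491.67.
Require R - C = 747.4: (0.8)·C + 491.67 = 747.4.
C = (747.4 - 491.67) / (0.8) = 319.66.

319.66°C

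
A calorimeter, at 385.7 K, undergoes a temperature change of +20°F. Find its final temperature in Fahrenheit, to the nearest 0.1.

254.6°F

Initial temperature in Celsius: 385.7 - 273.15 = 112.5500°C.
The 20°F change is an interval, so only the factor 5/9 applies: +20 × 5/9 = +11.1111°C.
Final Celsius temperature: 112.5500 + 11.1111 = 123.6611°C.
In Fahrenheit: 123.6611 × 1.8 + 32 = 254.6°F.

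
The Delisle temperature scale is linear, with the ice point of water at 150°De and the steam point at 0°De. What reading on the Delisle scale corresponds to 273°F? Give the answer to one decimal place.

-50.8°De

First in Celsius: (273 - 32) × 5/9 = 133.8889°C.
Linearly onto the Delisle scale: 150 + (133.8889 / 100) × (0 - 150) = -50.8°De.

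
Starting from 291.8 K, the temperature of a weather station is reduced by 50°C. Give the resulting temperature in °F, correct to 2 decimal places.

Initial temperature in Celsius: 291.8 - 273.15 = 18.6500°C.
Final Celsius temperature: 18.6500 - 50.0000 = -31.3500°C.
In Fahrenheit: -31.3500 × 1.8 + 32 = -24.43°F.

-24.43°F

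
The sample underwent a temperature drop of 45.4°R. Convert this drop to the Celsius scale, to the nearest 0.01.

25.22°C

For a temperature interval the offset drops out; only the factor 5/9 applies.
45.4 × 5/9 = 25.22.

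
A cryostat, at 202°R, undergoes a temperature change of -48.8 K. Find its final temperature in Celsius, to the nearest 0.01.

Initial temperature in Celsius: (202 - 491.67) × 5/9 = -160.9278°C.
The 48.8 K change is an interval; Kelvin and Celsius degrees are the same size, so ΔC = -48.8°C.
Final Celsius temperature: -160.9278 - 48.8000 = -209.7278°C.

-209.73°C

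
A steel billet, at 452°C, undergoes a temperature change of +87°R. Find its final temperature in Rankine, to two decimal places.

The 87°R change is an interval, so only the factor 5/9 applies: +87 × 5/9 = +48.3333°C.
Final Celsius temperature: 452.0000 + 48.3333 = 500.3333°C.
In Rankine: 500.3333 × 1.8 + 491.67 = 1392.27°R.

1392.27°R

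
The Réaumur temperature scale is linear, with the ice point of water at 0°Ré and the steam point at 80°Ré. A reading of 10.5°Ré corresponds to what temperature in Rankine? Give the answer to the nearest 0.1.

Linear interpolation between the fixed points: C = (10.5 - 0) × 100 / (80 - 0) = 13.1250°C.
Then 13.1250 × 1.8 + 491.67 = 515.3°R.

515.3°R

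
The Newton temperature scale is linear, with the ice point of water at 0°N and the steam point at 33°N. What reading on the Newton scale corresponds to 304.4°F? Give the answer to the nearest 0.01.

First in Celsius: (304.4 - 32) × 5/9 = 151.3333°C.
Linearly onto the Newton scale: 0 + (151.3333 / 100) × (33 - 0) = 49.94°N.

49.94°N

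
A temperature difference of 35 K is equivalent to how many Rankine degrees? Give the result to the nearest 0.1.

Only the scale ratio 1.8 matters for a change in temperature.
35 × 1.8 = 63.0.

63.0°R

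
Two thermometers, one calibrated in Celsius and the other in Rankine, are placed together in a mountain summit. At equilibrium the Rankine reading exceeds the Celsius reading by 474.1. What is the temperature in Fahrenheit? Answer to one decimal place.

-7.5°F

Let x be the Celsius reading; then the Rankine reading is 1.8·x + 491.67.
(1.8·x + 491.67) - x = 474.1  ⇒  (0.8)·x = -17.57  ⇒  x = -21.9625°C.
In Fahrenheit: -21.9625 × 1.8 + 32 = -7.5°F.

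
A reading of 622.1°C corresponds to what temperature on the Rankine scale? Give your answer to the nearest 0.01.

1611.45°R

In Rankine: 622.1000 × 1.8 + 491.67 = 1611.45°R.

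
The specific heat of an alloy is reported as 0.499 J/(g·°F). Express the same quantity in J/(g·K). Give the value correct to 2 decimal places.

0.90 J/(g·K)

The quantity depends on a temperature interval, so only the ratio of degree sizes applies; the offset between the scales is irrelevant.
A change of 1 K is a change of 1.8°F, so per K the value is 0.499 × 1.8 = 0.90.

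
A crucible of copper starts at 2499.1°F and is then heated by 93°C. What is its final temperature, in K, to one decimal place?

Initial temperature in Celsius: (2499.1 - 32) × 5/9 = 1370.6111°C.
Final Celsius temperature: 1370.6111 + 93.0000 = 1463.6111°C.
In kelvin: 1463.6111 + 273.15 = 1736.8 K.

1736.8 K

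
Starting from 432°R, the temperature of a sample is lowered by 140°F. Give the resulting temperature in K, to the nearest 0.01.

162.22 K

Initial temperature in Celsius: (432 - 491.67) × 5/9 = -33.1500°C.
The 140°F change is an interval, so only the factor 5/9 applies: -140 × 5/9 = -77.7778°C.
Final Celsius temperature: -33.1500 - 77.7778 = -110.9278°C.
In kelvin: -110.9278 + 273.15 = 162.22 K.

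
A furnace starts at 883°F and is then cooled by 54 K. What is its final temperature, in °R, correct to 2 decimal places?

1245.47°R

Initial temperature in Celsius: (883 - 32) × 5/9 = 472.7778°C.
The 54 K change is an interval; Kelvin and Celsius degrees are the same size, so ΔC = -54°C.
Final Celsius temperature: 472.7778 - 54.0000 = 418.7778°C.
In Rankine: 418.7778 × 1.8 + 491.67 = 1245.47°R.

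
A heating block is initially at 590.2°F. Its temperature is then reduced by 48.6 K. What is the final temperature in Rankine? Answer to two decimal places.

962.39°R

Initial temperature in Celsius: (590.2 - 32) × 5/9 = 310.1111°C.
The 48.6 K change is an interval; Kelvin and Celsius degrees are the same size, so ΔC = -48.6°C.
Final Celsius temperature: 310.1111 - 48.6000 = 261.5111°C.
In Rankine: 261.5111 × 1.8 + 491.67 = 962.39°R.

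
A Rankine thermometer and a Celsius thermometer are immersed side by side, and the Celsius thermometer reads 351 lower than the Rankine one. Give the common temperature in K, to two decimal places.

Let x be the Rankine reading; then the Celsius reading is 5/9·x - 273.15.
(5/9·x - 273.15) - x = -351  ⇒  (-4/9)·x = -77.85  ⇒  x = 175.1625°R.
In Celsius: (175.1625 - 491.67) × 5/9 = -175.8375°C.
In kelvin: -175.8375 + 273.15 = 97.31 K.

97.31 K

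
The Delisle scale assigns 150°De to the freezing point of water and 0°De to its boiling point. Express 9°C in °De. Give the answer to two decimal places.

Linearly onto the Delisle scale: 150 + (9.0000 / 100) × (0 - 150) = 136.50°De.

136.50°De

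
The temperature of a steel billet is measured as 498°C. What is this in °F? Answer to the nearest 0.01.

In Fahrenheit: 498.0000 × 1.8 + 32 = 928.40°F.

928.40°F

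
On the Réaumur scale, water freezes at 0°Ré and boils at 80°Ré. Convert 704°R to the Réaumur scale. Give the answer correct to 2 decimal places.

First in Celsius: (704 - 491.67) × 5/9 = 117.9611°C.
Linearly onto the Réaumur scale: 0 + (117.9611 / 100) × (80 - 0) = 94.37°Ré.

94.37°Ré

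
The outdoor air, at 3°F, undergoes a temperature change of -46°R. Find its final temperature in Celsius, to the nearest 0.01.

-41.67°C

Initial temperature in Celsius: (3 - 32) × 5/9 = -16.1111°C.
The 46°R change is an interval, so only the factor 5/9 applies: -46 × 5/9 = -25.5556°C.
Final Celsius temperature: -16.1111 - 25.5556 = -41.6667°C.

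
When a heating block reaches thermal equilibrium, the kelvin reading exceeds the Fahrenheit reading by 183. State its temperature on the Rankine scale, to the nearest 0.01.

Let x be the Fahrenheit reading; then the kelvin reading is 5/9·x + 255.372.
(5/9·x + 255.372) - x = 183  ⇒  (-4/9)·x = -72.3722  ⇒  x = 162.8375°F.
In Celsius: (162.8375 - 32) × 5/9 = 72.6875°C.
In Rankine: 72.6875 × 1.8 + 491.67 = 622.51°R.

622.51°R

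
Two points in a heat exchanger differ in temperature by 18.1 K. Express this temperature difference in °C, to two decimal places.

Kelvin and Celsius degrees are the same size, so the interval is unchanged: 18.10.

18.10°C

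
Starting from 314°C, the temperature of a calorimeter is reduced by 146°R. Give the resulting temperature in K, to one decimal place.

506.0 K

The 146°R change is an interval, so only the factor 5/9 applies: -146 × 5/9 = -81.1111°C.
Final Celsius temperature: 314.0000 - 81.1111 = 232.8889°C.
In kelvin: 232.8889 + 273.15 = 506.0 K.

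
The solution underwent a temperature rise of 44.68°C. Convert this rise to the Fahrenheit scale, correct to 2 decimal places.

An interval of 1°C corresponds to 1.8°F.
44.68 × 1.8 = 80.42.

80.42°F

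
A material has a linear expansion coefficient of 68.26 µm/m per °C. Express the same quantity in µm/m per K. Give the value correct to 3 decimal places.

The quantity depends on a temperature interval, so only the ratio of degree sizes applies; the offset between the scales is irrelevant.
A change of 1 K is a change of 1°C, so per K the value is 68.26 × 1 = 68.260.

68.260 µm/m per K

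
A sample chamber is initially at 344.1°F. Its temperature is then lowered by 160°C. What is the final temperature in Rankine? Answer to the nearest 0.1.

515.8°R

Initial temperature in Celsius: (344.1 - 32) × 5/9 = 173.3889°C.
Final Celsius temperature: 173.3889 - 160.0000 = 13.3889°C.
In Rankine: 13.3889 × 1.8 + 491.67 = 515.8°R.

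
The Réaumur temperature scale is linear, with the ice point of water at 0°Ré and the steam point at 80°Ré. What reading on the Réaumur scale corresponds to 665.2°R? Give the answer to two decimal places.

First in Celsius: (665.2 - 491.67) × 5/9 = 96.4056°C.
Linearly onto the Réaumur scale: 0 + (96.4056 / 100) × (80 - 0) = 77.12°Ré.

77.12°Ré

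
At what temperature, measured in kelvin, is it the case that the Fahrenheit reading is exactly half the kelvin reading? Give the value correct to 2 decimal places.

Let K be the kelvin reading. The Fahrenheit reading is F = 1.8·K - 459.67.
Require F = 0.5·K: 1.8·K - 459.67 = 0.5·K.
(1.3)·K = 459.67  ⇒  K = 353.59.

353.59 K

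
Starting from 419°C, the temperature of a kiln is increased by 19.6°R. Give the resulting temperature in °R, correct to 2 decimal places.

1265.47°R

The 19.6°R change is an interval, so only the factor 5/9 applies: +19.6 × 5/9 = +10.8889°C.
Final Celsius temperature: 419.0000 + 10.8889 = 429.8889°C.
In Rankine: 429.8889 × 1.8 + 491.67 = 1265.47°R.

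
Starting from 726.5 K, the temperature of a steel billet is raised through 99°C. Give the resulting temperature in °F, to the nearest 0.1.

1026.2°F

Initial temperature in Celsius: 726.5 - 273.15 = 453.3500°C.
Final Celsius temperature: 453.3500 + 99.0000 = 552.3500°C.
In Fahrenheit: 552.3500 × 1.8 + 32 = 1026.2°F.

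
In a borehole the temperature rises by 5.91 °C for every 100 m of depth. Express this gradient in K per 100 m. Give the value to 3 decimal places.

Since only a temperature interval is involved, the additive offset between the scales drops out.
A change of 1°C is a change of 1 K, so 5.91 × 1 = 5.910.

5.910 K/100 m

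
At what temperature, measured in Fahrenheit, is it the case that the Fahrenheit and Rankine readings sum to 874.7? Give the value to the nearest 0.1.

Let F be the Fahrenheit reading. The Rankine reading is R = 1·F + 459.67.
Require F + R = 874.7: (2)·F + 459.67 = 874.7.
F = (874.7 - 459.67) / (2) = 207.5.

207.5°F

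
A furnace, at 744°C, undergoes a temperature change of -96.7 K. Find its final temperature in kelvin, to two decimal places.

The 96.7 K change is an interval; Kelvin and Celsius degrees are the same size, so ΔC = -96.7°C.
Final Celsius temperature: 744.0000 - 96.7000 = 647.3000°C.
In kelvin: 647.3000 + 273.15 = 920.45 K.

920.45 K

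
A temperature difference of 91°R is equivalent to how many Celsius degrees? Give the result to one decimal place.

Only the scale ratio 5/9 matters for a change in temperature.
91 × 5/9 = 50.6.

50.6°C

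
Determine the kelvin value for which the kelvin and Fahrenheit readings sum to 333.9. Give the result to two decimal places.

Let K be the kelvin reading. The Fahrenheit reading is F = 1.8·K - 459.67.
Require K + F = 333.9: (2.8)·K - 459.67 = 333.9.
K = (333.9 + 459.67) / (2.8) = 283.42.

283.42 K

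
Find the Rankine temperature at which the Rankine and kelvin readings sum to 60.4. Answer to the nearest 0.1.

38.8°R

Let R be the Rankine reading. The kelvin reading is K = 5/9·R.
Require R + K = 60.4: (14/9)·R = 60.4.
R = (60.4) / (14/9) = 38.8.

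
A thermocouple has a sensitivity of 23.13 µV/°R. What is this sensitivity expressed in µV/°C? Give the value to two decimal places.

41.63 µV/°C

The quantity depends on a temperature interval, so only the ratio of degree sizes applies; the offset between the scales is irrelevant.
A change of 1°C is a change of 1.8°R, so per °C the value is 23.13 × 1.8 = 41.63.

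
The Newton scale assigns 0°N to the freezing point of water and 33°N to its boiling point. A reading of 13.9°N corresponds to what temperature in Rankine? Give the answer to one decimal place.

Linear interpolation between the fixed points: C = (13.9 - 0) × 100 / (33 - 0) = 42.1212°C.
Then 42.1212 × 1.8 + 491.67 = 567.5°R.

567.5°R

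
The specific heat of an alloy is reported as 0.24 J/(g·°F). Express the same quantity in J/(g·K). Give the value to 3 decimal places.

Since only a temperature interval is involved, the additive offset between the scales drops out.
A change of 1 K is a change of 1.8°F, so per K the value is 0.24 × 1.8 = 0.432.

0.432 J/(g·K)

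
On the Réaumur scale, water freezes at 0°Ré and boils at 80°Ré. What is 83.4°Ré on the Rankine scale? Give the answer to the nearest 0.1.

Linear interpolation between the fixed points: C = (83.4 - 0) × 100 / (80 - 0) = 104.2500°C.
Then 104.2500 × 1.8 + 491.67 = 679.3°R.

679.3°R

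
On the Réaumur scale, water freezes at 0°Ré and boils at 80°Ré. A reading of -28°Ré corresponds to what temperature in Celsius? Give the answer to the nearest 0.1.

Linear interpolation between the fixed points: C = (-28 - 0) × 100 / (80 - 0) = -35.0000°C.

-35.0°C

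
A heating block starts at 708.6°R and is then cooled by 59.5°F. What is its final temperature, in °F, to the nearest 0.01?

Initial temperature in Celsius: (708.6 - 491.67) × 5/9 = 120.5167°C.
The 59.5°F change is an interval, so only the factor 5/9 applies: -59.5 × 5/9 = -33.0556°C.
Final Celsius temperature: 120.5167 - 33.0556 = 87.4611°C.
In Fahrenheit: 87.4611 × 1.8 + 32 = 189.43°F.

189.43°F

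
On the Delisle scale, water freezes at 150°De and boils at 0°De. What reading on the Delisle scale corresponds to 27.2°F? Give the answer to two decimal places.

154.00°De

First in Celsius: (27.2 - 32) × 5/9 = -2.6667°C.
Linearly onto the Delisle scale: 150 + (-2.6667 / 100) × (0 - 150) = 154.00°De.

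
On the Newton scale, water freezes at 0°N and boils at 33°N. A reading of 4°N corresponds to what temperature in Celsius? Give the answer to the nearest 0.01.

Linear interpolation between the fixed points: C = (4 - 0) × 100 / (33 - 0) = 12.1212°C.

12.12°C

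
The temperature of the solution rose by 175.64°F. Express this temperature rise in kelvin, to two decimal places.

97.58 K

An interval of 1°F corresponds to 5/9 K.
175.64 × 5/9 = 97.58.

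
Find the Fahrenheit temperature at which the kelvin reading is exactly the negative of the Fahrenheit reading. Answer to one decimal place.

-164.2°F

Let F be the Fahrenheit reading. The kelvin reading is K = 5/9·F + 255.372.
Require K = -1·F: 5/9·F + 255.372 = -1·F.
(14/9)·F = -255.372  ⇒  F = -164.2.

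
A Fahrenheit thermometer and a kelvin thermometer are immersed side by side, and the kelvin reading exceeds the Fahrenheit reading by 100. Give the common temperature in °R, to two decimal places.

809.26°R

Let x be the Fahrenheit reading; then the kelvin reading is 5/9·x + 255.372.
(5/9·x + 255.372) - x = 100  ⇒  (-4/9)·x = -155.372  ⇒  x = 349.5875°F.
In Celsius: (349.5875 - 32) × 5/9 = 176.4375°C.
In Rankine: 176.4375 × 1.8 + 491.67 = 809.26°R.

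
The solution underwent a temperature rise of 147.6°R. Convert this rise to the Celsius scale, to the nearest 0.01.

82.00°C

An interval of 1°R corresponds to 5/9°C.
147.6 × 5/9 = 82.00.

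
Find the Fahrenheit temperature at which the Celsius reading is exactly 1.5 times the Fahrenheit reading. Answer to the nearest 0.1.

Let F be the Fahrenheit reading. The Celsius reading is C = 5/9·F - 17.7778.
Require C = 1.5·F: 5/9·F - 17.7778 = 1.5·F.
(-17/18)·F = 17.7778  ⇒  F = -18.8.

-18.8°F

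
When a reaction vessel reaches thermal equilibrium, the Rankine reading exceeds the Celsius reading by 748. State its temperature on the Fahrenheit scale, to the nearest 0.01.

Let x be the Celsius reading; then the Rankine reading is 1.8·x + 491.67.
(1.8·x + 491.67) - x = 748  ⇒  (0.8)·x = 256.33  ⇒  x = 320.4125°C.
In Fahrenheit: 320.4125 × 1.8 + 32 = 608.74°F.

608.74°F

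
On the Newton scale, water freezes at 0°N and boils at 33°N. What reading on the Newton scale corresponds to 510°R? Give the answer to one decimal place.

3.4°N

First in Celsius: (510 - 491.67) × 5/9 = 10.1833°C.
Linearly onto the Newton scale: 0 + (10.1833 / 100) × (33 - 0) = 3.4°N.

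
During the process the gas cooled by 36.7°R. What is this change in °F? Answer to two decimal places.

Rankine and Fahrenheit degrees are the same size, so the interval is unchanged: 36.70.

36.70°F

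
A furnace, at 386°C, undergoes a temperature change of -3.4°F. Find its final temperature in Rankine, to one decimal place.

1183.1°R

The 3.4°F change is an interval, so only the factor 5/9 applies: -3.4 × 5/9 = -1.8889°C.
Final Celsius temperature: 386.0000 - 1.8889 = 384.1111°C.
In Rankine: 384.1111 × 1.8 + 491.67 = 1183.1°R.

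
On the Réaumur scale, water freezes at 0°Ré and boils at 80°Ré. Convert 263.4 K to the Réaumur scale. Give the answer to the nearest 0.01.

-7.80°Ré

First in Celsius: 263.4 - 273.15 = -9.7500°C.
Linearly onto the Réaumur scale: 0 + (-9.7500 / 100) × (80 - 0) = -7.80°Ré.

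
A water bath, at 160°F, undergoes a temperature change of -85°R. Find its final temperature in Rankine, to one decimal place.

534.7°R

Initial temperature in Celsius: (160 - 32) × 5/9 = 71.1111°C.
The 85°R change is an interval, so only the factor 5/9 applies: -85 × 5/9 = -47.2222°C.
Final Celsius temperature: 71.1111 - 47.2222 = 23.8889°C.
In Rankine: 23.8889 × 1.8 + 491.67 = 534.7°R.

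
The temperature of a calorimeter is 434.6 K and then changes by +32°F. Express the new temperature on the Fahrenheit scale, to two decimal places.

354.61°F

Initial temperature in Celsius: 434.6 - 273.15 = 161.4500°C.
The 32°F change is an interval, so only the factor 5/9 applies: +32 × 5/9 = +17.7778°C.
Final Celsius temperature: 161.4500 + 17.7778 = 179.2278°C.
In Fahrenheit: 179.2278 × 1.8 + 32 = 354.61°F.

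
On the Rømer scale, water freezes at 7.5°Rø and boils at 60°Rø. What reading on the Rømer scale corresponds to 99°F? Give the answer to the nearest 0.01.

27.04°Rø

First in Celsius: (99 - 32) × 5/9 = 37.2222°C.
Linearly onto the Rømer scale: 7.5 + (37.2222 / 100) × (60 - 7.5) = 27.04°Rø.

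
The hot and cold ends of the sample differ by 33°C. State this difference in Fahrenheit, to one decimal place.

For a temperature interval the offset drops out; only the factor 1.8 applies.
33 × 1.8 = 59.4.

59.4°F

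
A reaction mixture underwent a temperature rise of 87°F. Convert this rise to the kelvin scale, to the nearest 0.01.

48.33 K

An interval of 1°F corresponds to 5/9 K.
87 × 5/9 = 48.33.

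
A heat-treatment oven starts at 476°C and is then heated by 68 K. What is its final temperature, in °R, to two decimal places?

The 68 K change is an interval; Kelvin and Celsius degrees are the same size, so ΔC = +68°C.
Final Celsius temperature: 476.0000 + 68.0000 = 544.0000°C.
In Rankine: 544.0000 × 1.8 + 491.67 = 1470.87°R.

1470.87°R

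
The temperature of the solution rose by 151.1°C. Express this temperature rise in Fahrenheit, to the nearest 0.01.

271.98°F

For a temperature interval the offset drops out; only the factor 1.8 applies.
151.1 × 1.8 = 271.98.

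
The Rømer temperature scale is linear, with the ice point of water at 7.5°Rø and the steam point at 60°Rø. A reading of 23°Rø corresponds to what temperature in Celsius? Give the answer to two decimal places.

Linear interpolation between the fixed points: C = (23 - 7.5) × 100 / (60 - 7.5) = 29.5238°C.

29.52°C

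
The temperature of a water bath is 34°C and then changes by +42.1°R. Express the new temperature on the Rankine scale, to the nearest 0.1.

The 42.1°R change is an interval, so only the factor 5/9 applies: +42.1 × 5/9 = +23.3889°C.
Final Celsius temperature: 34.0000 + 23.3889 = 57.3889°C.
In Rankine: 57.3889 × 1.8 + 491.67 = 595.0°R.

595.0°R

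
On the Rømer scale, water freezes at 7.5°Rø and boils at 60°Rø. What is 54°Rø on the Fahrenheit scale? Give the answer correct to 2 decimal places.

191.43°F

Linear interpolation between the fixed points: C = (54 - 7.5) × 100 / (60 - 7.5) = 88.5714°C.
Then 88.5714 × 1.8 + 32 = 191.43°F.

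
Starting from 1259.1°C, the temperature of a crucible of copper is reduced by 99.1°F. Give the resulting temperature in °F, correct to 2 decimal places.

2199.28°F

The 99.1°F change is an interval, so only the factor 5/9 applies: -99.1 × 5/9 = -55.0556°C.
Final Celsius temperature: 1259.1000 - 55.0556 = 1204.0444°C.
In Fahrenheit: 1204.0444 × 1.8 + 32 = 2199.28°F.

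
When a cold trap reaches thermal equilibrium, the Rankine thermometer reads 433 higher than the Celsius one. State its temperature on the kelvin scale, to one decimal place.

199.8 K

Let x be the Celsius reading; then the Rankine reading is 1.8·x + 491.67.
(1.8·x + 491.67) - x = 433  ⇒  (0.8)·x = -58.67  ⇒  x = -73.3375°C.
In kelvin: -73.3375 + 273.15 = 199.8 K.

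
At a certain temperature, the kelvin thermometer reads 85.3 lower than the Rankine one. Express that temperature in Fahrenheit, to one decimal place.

Let x be the Rankine reading; then the kelvin reading is 5/9·x.
(5/9·x) - x = -85.3  ⇒  (-4/9)·x = -85.3  ⇒  x = 191.9250°R.
In Celsius: (191.925 - 491.67) × 5/9 = -166.5250°C.
In Fahrenheit: -166.5250 × 1.8 + 32 = -267.7°F.

-267.7°F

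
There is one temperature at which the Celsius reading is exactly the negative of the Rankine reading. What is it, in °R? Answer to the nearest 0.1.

175.6°R

Let R be the Rankine reading. The Celsius reading is C = 5/9·R - 273.15.
Require C = -1·R: 5/9·R - 273.15 = -1·R.
(14/9)·R = 273.15  ⇒  R = 175.6.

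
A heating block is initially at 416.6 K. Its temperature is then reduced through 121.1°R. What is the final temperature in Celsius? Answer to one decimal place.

Initial temperature in Celsius: 416.6 - 273.15 = 143.4500°C.
The 121.1°R change is an interval, so only the factor 5/9 applies: -121.1 × 5/9 = -67.2778°C.
Final Celsius temperature: 143.4500 - 67.2778 = 76.1722°C.

76.2°C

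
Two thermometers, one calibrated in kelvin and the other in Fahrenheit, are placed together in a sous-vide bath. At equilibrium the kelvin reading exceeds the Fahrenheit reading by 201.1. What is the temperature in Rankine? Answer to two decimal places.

Let x be the kelvin reading; then the Fahrenheit reading is 1.8·x - 459.67.
(1.8·x - 459.67) - x = -201.1  ⇒  (0.8)·x = 258.57  ⇒  x = 323.2125 K.
In Celsius: 323.2125 - 273.15 = 50.0625°C.
In Rankine: 50.0625 × 1.8 + 491.67 = 581.78°R.

581.78°R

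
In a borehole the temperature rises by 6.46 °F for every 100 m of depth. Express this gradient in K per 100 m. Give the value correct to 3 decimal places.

3.589 K/100 m

The quantity depends on a temperature interval, so only the ratio of degree sizes applies; the offset between the scales is irrelevant.
A change of 1°F is a change of 5/9 K, so 6.46 × 5/9 = 3.589.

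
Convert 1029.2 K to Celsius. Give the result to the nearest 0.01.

In Celsius: 1029.2 - 273.15 = 756.0500°C.

756.05°C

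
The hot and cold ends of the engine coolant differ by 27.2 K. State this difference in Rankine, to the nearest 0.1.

For a temperature interval the offset drops out; only the factor 1.8 applies.
27.2 × 1.8 = 49.0.

49.0°R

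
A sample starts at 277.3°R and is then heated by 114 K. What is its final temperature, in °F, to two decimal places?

Initial temperature in Celsius: (277.3 - 491.67) × 5/9 = -119.0944°C.
The 114 K change is an interval; Kelvin and Celsius degrees are the same size, so ΔC = +114°C.
Final Celsius temperature: -119.0944 + 114.0000 = -5.0944°C.
In Fahrenheit: -5.0944 × 1.8 + 32 = 22.83°F.

22.83°F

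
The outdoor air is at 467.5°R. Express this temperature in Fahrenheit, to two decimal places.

7.83°F

In Celsius: (467.5 - 491.67) × 5/9 = -13.4278°C.
In Fahrenheit: -13.4278 × 1.8 + 32 = 7.83°F.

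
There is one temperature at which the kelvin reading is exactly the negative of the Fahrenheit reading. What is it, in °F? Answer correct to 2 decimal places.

Let F be the Fahrenheit reading. The kelvin reading is K = 5/9·F + 255.372.
Require K = -1·F: 5/9·F + 255.372 = -1·F.
(14/9)·F = -255.372  ⇒  F = -164.17.

-164.17°F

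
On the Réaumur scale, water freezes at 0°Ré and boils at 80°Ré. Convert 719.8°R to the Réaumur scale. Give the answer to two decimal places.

First in Celsius: (719.8 - 491.67) × 5/9 = 126.7389°C.
Linearly onto the Réaumur scale: 0 + (126.7389 / 100) × (80 - 0) = 101.39°Ré.

101.39°Ré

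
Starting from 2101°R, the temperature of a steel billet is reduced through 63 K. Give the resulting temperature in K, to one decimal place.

1104.2 K

Initial temperature in Celsius: (2101 - 491.67) × 5/9 = 894.0722°C.
The 63 K change is an interval; Kelvin and Celsius degrees are the same size, so ΔC = -63°C.
Final Celsius temperature: 894.0722 - 63.0000 = 831.0722°C.
In kelvin: 831.0722 + 273.15 = 1104.2 K.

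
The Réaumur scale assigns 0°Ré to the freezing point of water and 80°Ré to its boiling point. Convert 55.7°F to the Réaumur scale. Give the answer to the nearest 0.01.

10.53°Ré

First in Celsius: (55.7 - 32) × 5/9 = 13.1667°C.
Linearly onto the Réaumur scale: 0 + (13.1667 / 100) × (80 - 0) = 10.53°Ré.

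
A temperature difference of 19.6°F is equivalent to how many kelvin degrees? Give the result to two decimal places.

Only the scale ratio 5/9 matters for a change in temperature.
19.6 × 5/9 = 10.89.

10.89 K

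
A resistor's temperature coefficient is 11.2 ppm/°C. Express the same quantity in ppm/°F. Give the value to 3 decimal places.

The quantity depends on a temperature interval, so only the ratio of degree sizes applies; the offset between the scales is irrelevant.
A change of 1°F is a change of 5/9°C, so per °F the value is 11.2 × 5/9 = 6.222.

6.222 ppm/°F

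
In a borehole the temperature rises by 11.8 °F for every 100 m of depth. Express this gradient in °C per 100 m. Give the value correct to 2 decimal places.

Since only a temperature interval is involved, the additive offset between the scales drops out.
A change of 1°F is a change of 5/9°C, so 11.8 × 5/9 = 6.56.

6.56 °C/100 m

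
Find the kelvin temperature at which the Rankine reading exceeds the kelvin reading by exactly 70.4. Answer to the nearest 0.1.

88.0 K

Let K be the kelvin reading. The Rankine reading is R = 1.8·K.
Require R - K = 70.4: (0.8)·K = 70.4.
K = (70.4) / (0.8) = 88.0.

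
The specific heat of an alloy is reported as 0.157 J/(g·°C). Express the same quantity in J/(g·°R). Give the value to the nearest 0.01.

The quantity depends on a temperature interval, so only the ratio of degree sizes applies; the offset between the scales is irrelevant.
A change of 1°R is a change of 5/9°C, so per °R the value is 0.157 × 5/9 = 0.09.

0.09 J/(g·°R)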